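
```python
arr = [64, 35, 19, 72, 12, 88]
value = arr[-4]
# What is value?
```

arr has length 6. Negative index -4 maps to positive index 6 + (-4) = 2. arr[2] = 19.

19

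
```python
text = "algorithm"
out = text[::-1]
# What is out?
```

text has length 9. The slice text[::-1] selects indices [8, 7, 6, 5, 4, 3, 2, 1, 0] (8->'m', 7->'h', 6->'t', 5->'i', 4->'r', 3->'o', 2->'g', 1->'l', 0->'a'), giving 'mhtirogla'.

'mhtirogla'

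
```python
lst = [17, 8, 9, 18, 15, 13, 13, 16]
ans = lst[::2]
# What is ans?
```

lst has length 8. The slice lst[::2] selects indices [0, 2, 4, 6] (0->17, 2->9, 4->15, 6->13), giving [17, 9, 15, 13].

[17, 9, 15, 13]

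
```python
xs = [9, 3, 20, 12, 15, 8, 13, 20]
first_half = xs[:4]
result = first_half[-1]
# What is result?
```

xs has length 8. The slice xs[:4] selects indices [0, 1, 2, 3] (0->9, 1->3, 2->20, 3->12), giving [9, 3, 20, 12]. So first_half = [9, 3, 20, 12]. Then first_half[-1] = 12.

12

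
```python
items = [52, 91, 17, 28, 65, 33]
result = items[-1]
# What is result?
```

items has length 6. Negative index -1 maps to positive index 6 + (-1) = 5. items[5] = 33.

33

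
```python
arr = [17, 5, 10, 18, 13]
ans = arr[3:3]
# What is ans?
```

arr has length 5. The slice arr[3:3] resolves to an empty index range, so the result is [].

[]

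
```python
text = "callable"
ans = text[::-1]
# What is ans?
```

text has length 8. The slice text[::-1] selects indices [7, 6, 5, 4, 3, 2, 1, 0] (7->'e', 6->'l', 5->'b', 4->'a', 3->'l', 2->'l', 1->'a', 0->'c'), giving 'elballac'.

'elballac'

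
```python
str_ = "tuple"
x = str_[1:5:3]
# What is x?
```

str_ has length 5. The slice str_[1:5:3] selects indices [1, 4] (1->'u', 4->'e'), giving 'ue'.

'ue'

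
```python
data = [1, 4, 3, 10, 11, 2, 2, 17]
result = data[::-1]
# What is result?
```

data has length 8. The slice data[::-1] selects indices [7, 6, 5, 4, 3, 2, 1, 0] (7->17, 6->2, 5->2, 4->11, 3->10, 2->3, 1->4, 0->1), giving [17, 2, 2, 11, 10, 3, 4, 1].

[17, 2, 2, 11, 10, 3, 4, 1]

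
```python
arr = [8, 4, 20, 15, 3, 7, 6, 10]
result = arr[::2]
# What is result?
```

arr has length 8. The slice arr[::2] selects indices [0, 2, 4, 6] (0->8, 2->20, 4->3, 6->6), giving [8, 20, 3, 6].

[8, 20, 3, 6]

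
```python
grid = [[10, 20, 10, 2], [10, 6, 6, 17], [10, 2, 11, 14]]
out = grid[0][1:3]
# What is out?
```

grid[0] = [10, 20, 10, 2]. grid[0] has length 4. The slice grid[0][1:3] selects indices [1, 2] (1->20, 2->10), giving [20, 10].

[20, 10]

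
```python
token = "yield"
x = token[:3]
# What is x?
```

token has length 5. The slice token[:3] selects indices [0, 1, 2] (0->'y', 1->'i', 2->'e'), giving 'yie'.

'yie'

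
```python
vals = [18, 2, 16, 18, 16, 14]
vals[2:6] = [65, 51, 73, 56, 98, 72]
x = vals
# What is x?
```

vals starts as [18, 2, 16, 18, 16, 14] (length 6). The slice vals[2:6] covers indices [2, 3, 4, 5] with values [16, 18, 16, 14]. Replacing that slice with [65, 51, 73, 56, 98, 72] (different length) produces [18, 2, 65, 51, 73, 56, 98, 72].

[18, 2, 65, 51, 73, 56, 98, 72]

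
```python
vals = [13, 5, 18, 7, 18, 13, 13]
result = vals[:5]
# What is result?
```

vals has length 7. The slice vals[:5] selects indices [0, 1, 2, 3, 4] (0->13, 1->5, 2->18, 3->7, 4->18), giving [13, 5, 18, 7, 18].

[13, 5, 18, 7, 18]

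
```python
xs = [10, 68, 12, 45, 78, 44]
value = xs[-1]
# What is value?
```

xs has length 6. Negative index -1 maps to positive index 6 + (-1) = 5. xs[5] = 44.

44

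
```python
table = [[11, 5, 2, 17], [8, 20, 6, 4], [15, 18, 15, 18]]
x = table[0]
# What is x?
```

table has 3 rows. Row 0 is [11, 5, 2, 17].

[11, 5, 2, 17]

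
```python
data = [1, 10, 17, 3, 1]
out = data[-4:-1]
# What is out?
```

data has length 5. The slice data[-4:-1] selects indices [1, 2, 3] (1->10, 2->17, 3->3), giving [10, 17, 3].

[10, 17, 3]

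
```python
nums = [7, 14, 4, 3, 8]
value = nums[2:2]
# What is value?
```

nums has length 5. The slice nums[2:2] resolves to an empty index range, so the result is [].

[]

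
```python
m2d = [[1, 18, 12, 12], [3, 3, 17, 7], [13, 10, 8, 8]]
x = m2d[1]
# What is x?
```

m2d has 3 rows. Row 1 is [3, 3, 17, 7].

[3, 3, 17, 7]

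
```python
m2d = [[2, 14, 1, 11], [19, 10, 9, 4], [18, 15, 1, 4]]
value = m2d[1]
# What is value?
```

m2d has 3 rows. Row 1 is [19, 10, 9, 4].

[19, 10, 9, 4]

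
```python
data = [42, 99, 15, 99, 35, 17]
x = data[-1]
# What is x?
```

data has length 6. Negative index -1 maps to positive index 6 + (-1) = 5. data[5] = 17.

17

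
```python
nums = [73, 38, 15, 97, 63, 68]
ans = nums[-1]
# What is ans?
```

nums has length 6. Negative index -1 maps to positive index 6 + (-1) = 5. nums[5] = 68.

68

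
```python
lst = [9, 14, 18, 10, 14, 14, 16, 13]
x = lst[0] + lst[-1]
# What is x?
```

lst has length 8. lst[0] = 9.
lst has length 8. Negative index -1 maps to positive index 8 + (-1) = 7. lst[7] = 13.
Sum: 9 + 13 = 22.

22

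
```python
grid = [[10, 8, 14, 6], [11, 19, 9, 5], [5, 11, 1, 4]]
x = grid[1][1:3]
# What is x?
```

grid[1] = [11, 19, 9, 5]. grid[1] has length 4. The slice grid[1][1:3] selects indices [1, 2] (1->19, 2->9), giving [19, 9].

[19, 9]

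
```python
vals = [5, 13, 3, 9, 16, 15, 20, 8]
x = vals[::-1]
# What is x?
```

vals has length 8. The slice vals[::-1] selects indices [7, 6, 5, 4, 3, 2, 1, 0] (7->8, 6->20, 5->15, 4->16, 3->9, 2->3, 1->13, 0->5), giving [8, 20, 15, 16, 9, 3, 13, 5].

[8, 20, 15, 16, 9, 3, 13, 5]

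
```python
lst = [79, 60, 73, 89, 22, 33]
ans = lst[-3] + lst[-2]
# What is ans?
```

lst has length 6. Negative index -3 maps to positive index 6 + (-3) = 3. lst[3] = 89.
lst has length 6. Negative index -2 maps to positive index 6 + (-2) = 4. lst[4] = 22.
Sum: 89 + 22 = 111.

111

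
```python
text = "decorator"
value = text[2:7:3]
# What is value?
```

text has length 9. The slice text[2:7:3] selects indices [2, 5] (2->'c', 5->'a'), giving 'ca'.

'ca'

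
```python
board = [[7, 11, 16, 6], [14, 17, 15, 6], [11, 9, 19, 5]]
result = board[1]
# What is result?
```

board has 3 rows. Row 1 is [14, 17, 15, 6].

[14, 17, 15, 6]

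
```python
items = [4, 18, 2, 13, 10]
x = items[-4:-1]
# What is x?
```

items has length 5. The slice items[-4:-1] selects indices [1, 2, 3] (1->18, 2->2, 3->13), giving [18, 2, 13].

[18, 2, 13]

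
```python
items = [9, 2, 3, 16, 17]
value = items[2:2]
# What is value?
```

items has length 5. The slice items[2:2] resolves to an empty index range, so the result is [].

[]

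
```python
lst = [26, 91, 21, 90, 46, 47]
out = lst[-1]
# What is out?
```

lst has length 6. Negative index -1 maps to positive index 6 + (-1) = 5. lst[5] = 47.

47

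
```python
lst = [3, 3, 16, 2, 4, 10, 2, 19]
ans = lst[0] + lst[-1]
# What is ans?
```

lst has length 8. lst[0] = 3.
lst has length 8. Negative index -1 maps to positive index 8 + (-1) = 7. lst[7] = 19.
Sum: 3 + 19 = 22.

22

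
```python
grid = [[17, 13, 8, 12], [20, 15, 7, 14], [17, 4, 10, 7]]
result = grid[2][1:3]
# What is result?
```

grid[2] = [17, 4, 10, 7]. grid[2] has length 4. The slice grid[2][1:3] selects indices [1, 2] (1->4, 2->10), giving [4, 10].

[4, 10]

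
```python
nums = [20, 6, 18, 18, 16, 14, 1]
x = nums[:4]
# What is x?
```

nums has length 7. The slice nums[:4] selects indices [0, 1, 2, 3] (0->20, 1->6, 2->18, 3->18), giving [20, 6, 18, 18].

[20, 6, 18, 18]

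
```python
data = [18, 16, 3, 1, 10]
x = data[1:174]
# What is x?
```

data has length 5. The slice data[1:174] selects indices [1, 2, 3, 4] (1->16, 2->3, 3->1, 4->10), giving [16, 3, 1, 10].

[16, 3, 1, 10]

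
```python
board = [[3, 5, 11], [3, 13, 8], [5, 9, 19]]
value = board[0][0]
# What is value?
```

board[0] = [3, 5, 11]. Taking column 0 of that row yields 3.

3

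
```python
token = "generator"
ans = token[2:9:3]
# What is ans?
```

token has length 9. The slice token[2:9:3] selects indices [2, 5, 8] (2->'n', 5->'a', 8->'r'), giving 'nar'.

'nar'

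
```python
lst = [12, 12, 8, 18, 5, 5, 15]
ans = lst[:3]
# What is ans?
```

lst has length 7. The slice lst[:3] selects indices [0, 1, 2] (0->12, 1->12, 2->8), giving [12, 12, 8].

[12, 12, 8]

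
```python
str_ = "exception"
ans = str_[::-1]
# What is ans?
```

str_ has length 9. The slice str_[::-1] selects indices [8, 7, 6, 5, 4, 3, 2, 1, 0] (8->'n', 7->'o', 6->'i', 5->'t', 4->'p', 3->'e', 2->'c', 1->'x', 0->'e'), giving 'noitpecxe'.

'noitpecxe'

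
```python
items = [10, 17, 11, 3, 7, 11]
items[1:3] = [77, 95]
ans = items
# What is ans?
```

items starts as [10, 17, 11, 3, 7, 11] (length 6). The slice items[1:3] covers indices [1, 2] with values [17, 11]. Replacing that slice with [77, 95] (same length) produces [10, 77, 95, 3, 7, 11].

[10, 77, 95, 3, 7, 11]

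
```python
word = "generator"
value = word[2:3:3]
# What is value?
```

word has length 9. The slice word[2:3:3] selects indices [2] (2->'n'), giving 'n'.

'n'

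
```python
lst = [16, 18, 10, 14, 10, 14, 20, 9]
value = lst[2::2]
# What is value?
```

lst has length 8. The slice lst[2::2] selects indices [2, 4, 6] (2->10, 4->10, 6->20), giving [10, 10, 20].

[10, 10, 20]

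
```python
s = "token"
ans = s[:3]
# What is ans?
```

s has length 5. The slice s[:3] selects indices [0, 1, 2] (0->'t', 1->'o', 2->'k'), giving 'tok'.

'tok'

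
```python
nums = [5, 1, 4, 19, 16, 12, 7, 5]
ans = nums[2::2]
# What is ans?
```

nums has length 8. The slice nums[2::2] selects indices [2, 4, 6] (2->4, 4->16, 6->7), giving [4, 16, 7].

[4, 16, 7]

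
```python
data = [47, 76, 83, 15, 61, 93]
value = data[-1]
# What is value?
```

data has length 6. Negative index -1 maps to positive index 6 + (-1) = 5. data[5] = 93.

93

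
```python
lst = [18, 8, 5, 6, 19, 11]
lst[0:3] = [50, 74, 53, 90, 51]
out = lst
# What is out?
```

lst starts as [18, 8, 5, 6, 19, 11] (length 6). The slice lst[0:3] covers indices [0, 1, 2] with values [18, 8, 5]. Replacing that slice with [50, 74, 53, 90, 51] (different length) produces [50, 74, 53, 90, 51, 6, 19, 11].

[50, 74, 53, 90, 51, 6, 19, 11]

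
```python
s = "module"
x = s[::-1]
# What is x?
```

s has length 6. The slice s[::-1] selects indices [5, 4, 3, 2, 1, 0] (5->'e', 4->'l', 3->'u', 2->'d', 1->'o', 0->'m'), giving 'eludom'.

'eludom'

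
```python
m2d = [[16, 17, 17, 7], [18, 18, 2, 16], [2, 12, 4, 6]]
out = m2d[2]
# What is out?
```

m2d has 3 rows. Row 2 is [2, 12, 4, 6].

[2, 12, 4, 6]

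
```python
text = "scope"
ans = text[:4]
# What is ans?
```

text has length 5. The slice text[:4] selects indices [0, 1, 2, 3] (0->'s', 1->'c', 2->'o', 3->'p'), giving 'scop'.

'scop'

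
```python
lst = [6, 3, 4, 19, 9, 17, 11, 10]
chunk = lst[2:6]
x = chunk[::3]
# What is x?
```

lst has length 8. The slice lst[2:6] selects indices [2, 3, 4, 5] (2->4, 3->19, 4->9, 5->17), giving [4, 19, 9, 17]. So chunk = [4, 19, 9, 17]. chunk has length 4. The slice chunk[::3] selects indices [0, 3] (0->4, 3->17), giving [4, 17].

[4, 17]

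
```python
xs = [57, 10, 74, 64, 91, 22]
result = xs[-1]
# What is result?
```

xs has length 6. Negative index -1 maps to positive index 6 + (-1) = 5. xs[5] = 22.

22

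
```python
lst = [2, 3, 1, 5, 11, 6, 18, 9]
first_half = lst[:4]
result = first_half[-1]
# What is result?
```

lst has length 8. The slice lst[:4] selects indices [0, 1, 2, 3] (0->2, 1->3, 2->1, 3->5), giving [2, 3, 1, 5]. So first_half = [2, 3, 1, 5]. Then first_half[-1] = 5.

5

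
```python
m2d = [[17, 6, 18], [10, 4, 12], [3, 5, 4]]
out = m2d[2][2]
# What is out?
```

m2d[2] = [3, 5, 4]. Taking column 2 of that row yields 4.

4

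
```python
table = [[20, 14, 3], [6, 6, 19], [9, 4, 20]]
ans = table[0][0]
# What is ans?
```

table[0] = [20, 14, 3]. Taking column 0 of that row yields 20.

20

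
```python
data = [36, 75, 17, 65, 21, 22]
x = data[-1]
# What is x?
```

data has length 6. Negative index -1 maps to positive index 6 + (-1) = 5. data[5] = 22.

22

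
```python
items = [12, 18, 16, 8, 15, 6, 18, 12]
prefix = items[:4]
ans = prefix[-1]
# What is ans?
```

items has length 8. The slice items[:4] selects indices [0, 1, 2, 3] (0->12, 1->18, 2->16, 3->8), giving [12, 18, 16, 8]. So prefix = [12, 18, 16, 8]. Then prefix[-1] = 8.

8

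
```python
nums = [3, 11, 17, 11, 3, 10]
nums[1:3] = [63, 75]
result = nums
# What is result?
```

nums starts as [3, 11, 17, 11, 3, 10] (length 6). The slice nums[1:3] covers indices [1, 2] with values [11, 17]. Replacing that slice with [63, 75] (same length) produces [3, 63, 75, 11, 3, 10].

[3, 63, 75, 11, 3, 10]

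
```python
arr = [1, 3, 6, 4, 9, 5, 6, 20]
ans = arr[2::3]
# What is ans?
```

arr has length 8. The slice arr[2::3] selects indices [2, 5] (2->6, 5->5), giving [6, 5].

[6, 5]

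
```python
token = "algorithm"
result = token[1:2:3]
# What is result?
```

token has length 9. The slice token[1:2:3] selects indices [1] (1->'l'), giving 'l'.

'l'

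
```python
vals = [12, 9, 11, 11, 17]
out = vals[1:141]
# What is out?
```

vals has length 5. The slice vals[1:141] selects indices [1, 2, 3, 4] (1->9, 2->11, 3->11, 4->17), giving [9, 11, 11, 17].

[9, 11, 11, 17]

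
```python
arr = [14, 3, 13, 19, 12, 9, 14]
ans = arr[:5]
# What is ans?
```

arr has length 7. The slice arr[:5] selects indices [0, 1, 2, 3, 4] (0->14, 1->3, 2->13, 3->19, 4->12), giving [14, 3, 13, 19, 12].

[14, 3, 13, 19, 12]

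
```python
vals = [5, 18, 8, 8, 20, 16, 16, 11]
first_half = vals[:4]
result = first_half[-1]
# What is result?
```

vals has length 8. The slice vals[:4] selects indices [0, 1, 2, 3] (0->5, 1->18, 2->8, 3->8), giving [5, 18, 8, 8]. So first_half = [5, 18, 8, 8]. Then first_half[-1] = 8.

8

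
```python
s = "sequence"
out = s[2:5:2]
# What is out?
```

s has length 8. The slice s[2:5:2] selects indices [2, 4] (2->'q', 4->'e'), giving 'qe'.

'qe'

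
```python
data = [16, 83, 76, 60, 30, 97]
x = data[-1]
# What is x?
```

data has length 6. Negative index -1 maps to positive index 6 + (-1) = 5. data[5] = 97.

97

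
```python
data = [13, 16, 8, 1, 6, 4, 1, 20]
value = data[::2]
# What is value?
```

data has length 8. The slice data[::2] selects indices [0, 2, 4, 6] (0->13, 2->8, 4->6, 6->1), giving [13, 8, 6, 1].

[13, 8, 6, 1]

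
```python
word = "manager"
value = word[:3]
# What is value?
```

word has length 7. The slice word[:3] selects indices [0, 1, 2] (0->'m', 1->'a', 2->'n'), giving 'man'.

'man'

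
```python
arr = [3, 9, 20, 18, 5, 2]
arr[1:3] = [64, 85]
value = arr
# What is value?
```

arr starts as [3, 9, 20, 18, 5, 2] (length 6). The slice arr[1:3] covers indices [1, 2] with values [9, 20]. Replacing that slice with [64, 85] (same length) produces [3, 64, 85, 18, 5, 2].

[3, 64, 85, 18, 5, 2]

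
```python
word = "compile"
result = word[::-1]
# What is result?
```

word has length 7. The slice word[::-1] selects indices [6, 5, 4, 3, 2, 1, 0] (6->'e', 5->'l', 4->'i', 3->'p', 2->'m', 1->'o', 0->'c'), giving 'elipmoc'.

'elipmoc'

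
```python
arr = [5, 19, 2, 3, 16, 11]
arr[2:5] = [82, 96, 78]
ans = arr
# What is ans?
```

arr starts as [5, 19, 2, 3, 16, 11] (length 6). The slice arr[2:5] covers indices [2, 3, 4] with values [2, 3, 16]. Replacing that slice with [82, 96, 78] (same length) produces [5, 19, 82, 96, 78, 11].

[5, 19, 82, 96, 78, 11]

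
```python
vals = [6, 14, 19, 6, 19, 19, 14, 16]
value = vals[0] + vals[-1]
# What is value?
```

vals has length 8. vals[0] = 6.
vals has length 8. Negative index -1 maps to positive index 8 + (-1) = 7. vals[7] = 16.
Sum: 6 + 16 = 22.

22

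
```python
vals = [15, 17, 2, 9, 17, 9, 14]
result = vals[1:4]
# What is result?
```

vals has length 7. The slice vals[1:4] selects indices [1, 2, 3] (1->17, 2->2, 3->9), giving [17, 2, 9].

[17, 2, 9]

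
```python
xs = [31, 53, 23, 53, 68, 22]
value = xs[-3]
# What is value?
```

xs has length 6. Negative index -3 maps to positive index 6 + (-3) = 3. xs[3] = 53.

53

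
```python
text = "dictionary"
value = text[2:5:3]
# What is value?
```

text has length 10. The slice text[2:5:3] selects indices [2] (2->'c'), giving 'c'.

'c'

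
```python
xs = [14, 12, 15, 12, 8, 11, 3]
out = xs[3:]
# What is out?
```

xs has length 7. The slice xs[3:] selects indices [3, 4, 5, 6] (3->12, 4->8, 5->11, 6->3), giving [12, 8, 11, 3].

[12, 8, 11, 3]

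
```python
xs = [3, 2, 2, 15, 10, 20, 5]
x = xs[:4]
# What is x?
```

xs has length 7. The slice xs[:4] selects indices [0, 1, 2, 3] (0->3, 1->2, 2->2, 3->15), giving [3, 2, 2, 15].

[3, 2, 2, 15]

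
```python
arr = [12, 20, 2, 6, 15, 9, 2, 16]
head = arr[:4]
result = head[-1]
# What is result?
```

arr has length 8. The slice arr[:4] selects indices [0, 1, 2, 3] (0->12, 1->20, 2->2, 3->6), giving [12, 20, 2, 6]. So head = [12, 20, 2, 6]. Then head[-1] = 6.

6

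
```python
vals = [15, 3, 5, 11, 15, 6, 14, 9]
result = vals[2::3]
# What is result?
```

vals has length 8. The slice vals[2::3] selects indices [2, 5] (2->5, 5->6), giving [5, 6].

[5, 6]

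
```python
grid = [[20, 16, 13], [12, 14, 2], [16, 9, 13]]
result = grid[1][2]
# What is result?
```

grid[1] = [12, 14, 2]. Taking column 2 of that row yields 2.

2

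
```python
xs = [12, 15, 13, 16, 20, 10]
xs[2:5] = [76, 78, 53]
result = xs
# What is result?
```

xs starts as [12, 15, 13, 16, 20, 10] (length 6). The slice xs[2:5] covers indices [2, 3, 4] with values [13, 16, 20]. Replacing that slice with [76, 78, 53] (same length) produces [12, 15, 76, 78, 53, 10].

[12, 15, 76, 78, 53, 10]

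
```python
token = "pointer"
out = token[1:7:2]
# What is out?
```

token has length 7. The slice token[1:7:2] selects indices [1, 3, 5] (1->'o', 3->'n', 5->'e'), giving 'one'.

'one'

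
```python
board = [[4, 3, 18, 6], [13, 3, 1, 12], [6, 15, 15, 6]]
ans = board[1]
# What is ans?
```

board has 3 rows. Row 1 is [13, 3, 1, 12].

[13, 3, 1, 12]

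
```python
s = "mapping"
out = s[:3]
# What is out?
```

s has length 7. The slice s[:3] selects indices [0, 1, 2] (0->'m', 1->'a', 2->'p'), giving 'map'.

'map'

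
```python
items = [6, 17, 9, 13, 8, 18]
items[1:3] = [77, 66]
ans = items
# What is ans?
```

items starts as [6, 17, 9, 13, 8, 18] (length 6). The slice items[1:3] covers indices [1, 2] with values [17, 9]. Replacing that slice with [77, 66] (same length) produces [6, 77, 66, 13, 8, 18].

[6, 77, 66, 13, 8, 18]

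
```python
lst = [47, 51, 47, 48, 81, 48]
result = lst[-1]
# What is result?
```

lst has length 6. Negative index -1 maps to positive index 6 + (-1) = 5. lst[5] = 48.

48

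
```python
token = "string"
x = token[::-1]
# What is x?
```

token has length 6. The slice token[::-1] selects indices [5, 4, 3, 2, 1, 0] (5->'g', 4->'n', 3->'i', 2->'r', 1->'t', 0->'s'), giving 'gnirts'.

'gnirts'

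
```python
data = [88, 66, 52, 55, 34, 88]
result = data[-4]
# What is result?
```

data has length 6. Negative index -4 maps to positive index 6 + (-4) = 2. data[2] = 52.

52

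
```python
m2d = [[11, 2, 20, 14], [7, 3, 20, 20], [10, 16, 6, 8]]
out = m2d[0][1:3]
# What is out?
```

m2d[0] = [11, 2, 20, 14]. m2d[0] has length 4. The slice m2d[0][1:3] selects indices [1, 2] (1->2, 2->20), giving [2, 20].

[2, 20]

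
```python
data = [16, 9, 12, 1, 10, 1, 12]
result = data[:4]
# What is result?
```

data has length 7. The slice data[:4] selects indices [0, 1, 2, 3] (0->16, 1->9, 2->12, 3->1), giving [16, 9, 12, 1].

[16, 9, 12, 1]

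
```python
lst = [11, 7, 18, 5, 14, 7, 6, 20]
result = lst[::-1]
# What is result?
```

lst has length 8. The slice lst[::-1] selects indices [7, 6, 5, 4, 3, 2, 1, 0] (7->20, 6->6, 5->7, 4->14, 3->5, 2->18, 1->7, 0->11), giving [20, 6, 7, 14, 5, 18, 7, 11].

[20, 6, 7, 14, 5, 18, 7, 11]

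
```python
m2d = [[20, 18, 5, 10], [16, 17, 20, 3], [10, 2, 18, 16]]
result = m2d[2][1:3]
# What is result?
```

m2d[2] = [10, 2, 18, 16]. m2d[2] has length 4. The slice m2d[2][1:3] selects indices [1, 2] (1->2, 2->18), giving [2, 18].

[2, 18]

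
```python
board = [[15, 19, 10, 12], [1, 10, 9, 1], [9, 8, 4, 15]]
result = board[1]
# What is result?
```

board has 3 rows. Row 1 is [1, 10, 9, 1].

[1, 10, 9, 1]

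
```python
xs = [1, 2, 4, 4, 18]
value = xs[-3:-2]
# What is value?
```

xs has length 5. The slice xs[-3:-2] selects indices [2] (2->4), giving [4].

[4]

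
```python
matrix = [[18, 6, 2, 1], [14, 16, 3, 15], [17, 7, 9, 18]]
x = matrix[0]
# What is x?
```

matrix has 3 rows. Row 0 is [18, 6, 2, 1].

[18, 6, 2, 1]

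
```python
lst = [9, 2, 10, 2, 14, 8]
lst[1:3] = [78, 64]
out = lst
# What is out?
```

lst starts as [9, 2, 10, 2, 14, 8] (length 6). The slice lst[1:3] covers indices [1, 2] with values [2, 10]. Replacing that slice with [78, 64] (same length) produces [9, 78, 64, 2, 14, 8].

[9, 78, 64, 2, 14, 8]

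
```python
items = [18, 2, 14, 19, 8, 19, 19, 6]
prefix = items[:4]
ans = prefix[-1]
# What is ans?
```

items has length 8. The slice items[:4] selects indices [0, 1, 2, 3] (0->18, 1->2, 2->14, 3->19), giving [18, 2, 14, 19]. So prefix = [18, 2, 14, 19]. Then prefix[-1] = 19.

19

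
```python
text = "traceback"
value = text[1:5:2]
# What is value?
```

text has length 9. The slice text[1:5:2] selects indices [1, 3] (1->'r', 3->'c'), giving 'rc'.

'rc'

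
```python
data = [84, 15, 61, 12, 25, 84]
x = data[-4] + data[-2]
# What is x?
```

data has length 6. Negative index -4 maps to positive index 6 + (-4) = 2. data[2] = 61.
data has length 6. Negative index -2 maps to positive index 6 + (-2) = 4. data[4] = 25.
Sum: 61 + 25 = 86.

86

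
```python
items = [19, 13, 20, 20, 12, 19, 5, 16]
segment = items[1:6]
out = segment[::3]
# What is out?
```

items has length 8. The slice items[1:6] selects indices [1, 2, 3, 4, 5] (1->13, 2->20, 3->20, 4->12, 5->19), giving [13, 20, 20, 12, 19]. So segment = [13, 20, 20, 12, 19]. segment has length 5. The slice segment[::3] selects indices [0, 3] (0->13, 3->12), giving [13, 12].

[13, 12]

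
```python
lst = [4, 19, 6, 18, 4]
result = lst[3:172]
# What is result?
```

lst has length 5. The slice lst[3:172] selects indices [3, 4] (3->18, 4->4), giving [18, 4].

[18, 4]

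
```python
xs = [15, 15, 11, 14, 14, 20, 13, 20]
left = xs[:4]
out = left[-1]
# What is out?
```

xs has length 8. The slice xs[:4] selects indices [0, 1, 2, 3] (0->15, 1->15, 2->11, 3->14), giving [15, 15, 11, 14]. So left = [15, 15, 11, 14]. Then left[-1] = 14.

14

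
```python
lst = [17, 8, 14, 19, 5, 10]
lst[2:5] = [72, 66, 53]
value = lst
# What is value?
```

lst starts as [17, 8, 14, 19, 5, 10] (length 6). The slice lst[2:5] covers indices [2, 3, 4] with values [14, 19, 5]. Replacing that slice with [72, 66, 53] (same length) produces [17, 8, 72, 66, 53, 10].

[17, 8, 72, 66, 53, 10]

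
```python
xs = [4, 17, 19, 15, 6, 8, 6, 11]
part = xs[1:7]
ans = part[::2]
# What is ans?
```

xs has length 8. The slice xs[1:7] selects indices [1, 2, 3, 4, 5, 6] (1->17, 2->19, 3->15, 4->6, 5->8, 6->6), giving [17, 19, 15, 6, 8, 6]. So part = [17, 19, 15, 6, 8, 6]. part has length 6. The slice part[::2] selects indices [0, 2, 4] (0->17, 2->15, 4->8), giving [17, 15, 8].

[17, 15, 8]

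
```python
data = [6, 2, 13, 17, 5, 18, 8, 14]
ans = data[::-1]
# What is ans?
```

data has length 8. The slice data[::-1] selects indices [7, 6, 5, 4, 3, 2, 1, 0] (7->14, 6->8, 5->18, 4->5, 3->17, 2->13, 1->2, 0->6), giving [14, 8, 18, 5, 17, 13, 2, 6].

[14, 8, 18, 5, 17, 13, 2, 6]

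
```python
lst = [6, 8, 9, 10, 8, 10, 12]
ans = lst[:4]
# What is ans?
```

lst has length 7. The slice lst[:4] selects indices [0, 1, 2, 3] (0->6, 1->8, 2->9, 3->10), giving [6, 8, 9, 10].

[6, 8, 9, 10]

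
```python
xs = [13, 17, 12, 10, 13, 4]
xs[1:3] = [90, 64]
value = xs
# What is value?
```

xs starts as [13, 17, 12, 10, 13, 4] (length 6). The slice xs[1:3] covers indices [1, 2] with values [17, 12]. Replacing that slice with [90, 64] (same length) produces [13, 90, 64, 10, 13, 4].

[13, 90, 64, 10, 13, 4]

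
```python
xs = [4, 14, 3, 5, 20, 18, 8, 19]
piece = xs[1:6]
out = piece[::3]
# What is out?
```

xs has length 8. The slice xs[1:6] selects indices [1, 2, 3, 4, 5] (1->14, 2->3, 3->5, 4->20, 5->18), giving [14, 3, 5, 20, 18]. So piece = [14, 3, 5, 20, 18]. piece has length 5. The slice piece[::3] selects indices [0, 3] (0->14, 3->20), giving [14, 20].

[14, 20]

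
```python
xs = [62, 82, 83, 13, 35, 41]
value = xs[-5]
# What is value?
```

xs has length 6. Negative index -5 maps to positive index 6 + (-5) = 1. xs[1] = 82.

82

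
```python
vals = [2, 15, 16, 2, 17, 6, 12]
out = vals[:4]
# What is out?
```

vals has length 7. The slice vals[:4] selects indices [0, 1, 2, 3] (0->2, 1->15, 2->16, 3->2), giving [2, 15, 16, 2].

[2, 15, 16, 2]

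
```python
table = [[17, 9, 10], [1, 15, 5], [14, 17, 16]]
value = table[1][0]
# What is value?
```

table[1] = [1, 15, 5]. Taking column 0 of that row yields 1.

1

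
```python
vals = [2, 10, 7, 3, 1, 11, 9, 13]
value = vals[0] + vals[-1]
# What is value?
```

vals has length 8. vals[0] = 2.
vals has length 8. Negative index -1 maps to positive index 8 + (-1) = 7. vals[7] = 13.
Sum: 2 + 13 = 15.

15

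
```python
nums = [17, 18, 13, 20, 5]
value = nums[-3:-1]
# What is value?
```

nums has length 5. The slice nums[-3:-1] selects indices [2, 3] (2->13, 3->20), giving [13, 20].

[13, 20]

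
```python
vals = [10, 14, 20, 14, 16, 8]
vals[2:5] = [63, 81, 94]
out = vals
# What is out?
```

vals starts as [10, 14, 20, 14, 16, 8] (length 6). The slice vals[2:5] covers indices [2, 3, 4] with values [20, 14, 16]. Replacing that slice with [63, 81, 94] (same length) produces [10, 14, 63, 81, 94, 8].

[10, 14, 63, 81, 94, 8]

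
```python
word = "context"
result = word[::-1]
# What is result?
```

word has length 7. The slice word[::-1] selects indices [6, 5, 4, 3, 2, 1, 0] (6->'t', 5->'x', 4->'e', 3->'t', 2->'n', 1->'o', 0->'c'), giving 'txetnoc'.

'txetnoc'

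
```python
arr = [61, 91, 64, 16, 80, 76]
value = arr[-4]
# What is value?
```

arr has length 6. Negative index -4 maps to positive index 6 + (-4) = 2. arr[2] = 64.

64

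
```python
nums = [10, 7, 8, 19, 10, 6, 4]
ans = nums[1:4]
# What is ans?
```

nums has length 7. The slice nums[1:4] selects indices [1, 2, 3] (1->7, 2->8, 3->19), giving [7, 8, 19].

[7, 8, 19]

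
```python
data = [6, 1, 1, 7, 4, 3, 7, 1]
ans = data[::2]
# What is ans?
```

data has length 8. The slice data[::2] selects indices [0, 2, 4, 6] (0->6, 2->1, 4->4, 6->7), giving [6, 1, 4, 7].

[6, 1, 4, 7]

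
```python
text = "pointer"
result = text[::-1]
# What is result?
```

text has length 7. The slice text[::-1] selects indices [6, 5, 4, 3, 2, 1, 0] (6->'r', 5->'e', 4->'t', 3->'n', 2->'i', 1->'o', 0->'p'), giving 'retniop'.

'retniop'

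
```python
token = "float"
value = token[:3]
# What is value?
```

token has length 5. The slice token[:3] selects indices [0, 1, 2] (0->'f', 1->'l', 2->'o'), giving 'flo'.

'flo'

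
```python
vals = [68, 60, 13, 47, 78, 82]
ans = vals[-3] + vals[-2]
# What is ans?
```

vals has length 6. Negative index -3 maps to positive index 6 + (-3) = 3. vals[3] = 47.
vals has length 6. Negative index -2 maps to positive index 6 + (-2) = 4. vals[4] = 78.
Sum: 47 + 78 = 125.

125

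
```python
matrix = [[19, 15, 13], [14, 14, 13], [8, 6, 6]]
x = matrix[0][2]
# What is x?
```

matrix[0] = [19, 15, 13]. Taking column 2 of that row yields 13.

13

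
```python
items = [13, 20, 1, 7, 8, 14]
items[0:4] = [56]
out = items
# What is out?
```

items starts as [13, 20, 1, 7, 8, 14] (length 6). The slice items[0:4] covers indices [0, 1, 2, 3] with values [13, 20, 1, 7]. Replacing that slice with [56] (different length) produces [56, 8, 14].

[56, 8, 14]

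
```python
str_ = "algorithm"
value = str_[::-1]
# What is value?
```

str_ has length 9. The slice str_[::-1] selects indices [8, 7, 6, 5, 4, 3, 2, 1, 0] (8->'m', 7->'h', 6->'t', 5->'i', 4->'r', 3->'o', 2->'g', 1->'l', 0->'a'), giving 'mhtirogla'.

'mhtirogla'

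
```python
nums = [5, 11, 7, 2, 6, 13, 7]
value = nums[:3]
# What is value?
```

nums has length 7. The slice nums[:3] selects indices [0, 1, 2] (0->5, 1->11, 2->7), giving [5, 11, 7].

[5, 11, 7]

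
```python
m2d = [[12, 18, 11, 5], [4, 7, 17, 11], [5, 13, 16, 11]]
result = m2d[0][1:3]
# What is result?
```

m2d[0] = [12, 18, 11, 5]. m2d[0] has length 4. The slice m2d[0][1:3] selects indices [1, 2] (1->18, 2->11), giving [18, 11].

[18, 11]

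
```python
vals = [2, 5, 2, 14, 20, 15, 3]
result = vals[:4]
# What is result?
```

vals has length 7. The slice vals[:4] selects indices [0, 1, 2, 3] (0->2, 1->5, 2->2, 3->14), giving [2, 5, 2, 14].

[2, 5, 2, 14]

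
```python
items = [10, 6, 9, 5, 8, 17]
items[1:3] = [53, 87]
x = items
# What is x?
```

items starts as [10, 6, 9, 5, 8, 17] (length 6). The slice items[1:3] covers indices [1, 2] with values [6, 9]. Replacing that slice with [53, 87] (same length) produces [10, 53, 87, 5, 8, 17].

[10, 53, 87, 5, 8, 17]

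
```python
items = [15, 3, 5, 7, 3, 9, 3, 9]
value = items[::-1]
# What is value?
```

items has length 8. The slice items[::-1] selects indices [7, 6, 5, 4, 3, 2, 1, 0] (7->9, 6->3, 5->9, 4->3, 3->7, 2->5, 1->3, 0->15), giving [9, 3, 9, 3, 7, 5, 3, 15].

[9, 3, 9, 3, 7, 5, 3, 15]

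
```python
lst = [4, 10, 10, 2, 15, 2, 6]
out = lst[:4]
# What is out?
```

lst has length 7. The slice lst[:4] selects indices [0, 1, 2, 3] (0->4, 1->10, 2->10, 3->2), giving [4, 10, 10, 2].

[4, 10, 10, 2]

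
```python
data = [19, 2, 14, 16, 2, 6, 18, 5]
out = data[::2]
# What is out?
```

data has length 8. The slice data[::2] selects indices [0, 2, 4, 6] (0->19, 2->14, 4->2, 6->18), giving [19, 14, 2, 18].

[19, 14, 2, 18]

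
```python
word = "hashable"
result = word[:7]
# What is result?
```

word has length 8. The slice word[:7] selects indices [0, 1, 2, 3, 4, 5, 6] (0->'h', 1->'a', 2->'s', 3->'h', 4->'a', 5->'b', 6->'l'), giving 'hashabl'.

'hashabl'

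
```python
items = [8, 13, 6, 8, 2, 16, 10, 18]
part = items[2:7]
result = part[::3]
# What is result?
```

items has length 8. The slice items[2:7] selects indices [2, 3, 4, 5, 6] (2->6, 3->8, 4->2, 5->16, 6->10), giving [6, 8, 2, 16, 10]. So part = [6, 8, 2, 16, 10]. part has length 5. The slice part[::3] selects indices [0, 3] (0->6, 3->16), giving [6, 16].

[6, 16]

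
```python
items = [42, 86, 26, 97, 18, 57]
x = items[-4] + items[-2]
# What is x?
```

items has length 6. Negative index -4 maps to positive index 6 + (-4) = 2. items[2] = 26.
items has length 6. Negative index -2 maps to positive index 6 + (-2) = 4. items[4] = 18.
Sum: 26 + 18 = 44.

44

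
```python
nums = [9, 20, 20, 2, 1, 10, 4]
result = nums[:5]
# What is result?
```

nums has length 7. The slice nums[:5] selects indices [0, 1, 2, 3, 4] (0->9, 1->20, 2->20, 3->2, 4->1), giving [9, 20, 20, 2, 1].

[9, 20, 20, 2, 1]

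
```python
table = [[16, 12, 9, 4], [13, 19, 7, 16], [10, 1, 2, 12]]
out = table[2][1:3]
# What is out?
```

table[2] = [10, 1, 2, 12]. table[2] has length 4. The slice table[2][1:3] selects indices [1, 2] (1->1, 2->2), giving [1, 2].

[1, 2]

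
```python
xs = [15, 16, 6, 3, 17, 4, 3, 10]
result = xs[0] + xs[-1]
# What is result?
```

xs has length 8. xs[0] = 15.
xs has length 8. Negative index -1 maps to positive index 8 + (-1) = 7. xs[7] = 10.
Sum: 15 + 10 = 25.

25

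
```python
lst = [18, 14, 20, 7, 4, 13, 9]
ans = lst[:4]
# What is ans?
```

lst has length 7. The slice lst[:4] selects indices [0, 1, 2, 3] (0->18, 1->14, 2->20, 3->7), giving [18, 14, 20, 7].

[18, 14, 20, 7]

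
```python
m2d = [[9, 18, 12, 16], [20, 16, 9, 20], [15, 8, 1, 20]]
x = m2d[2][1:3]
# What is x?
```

m2d[2] = [15, 8, 1, 20]. m2d[2] has length 4. The slice m2d[2][1:3] selects indices [1, 2] (1->8, 2->1), giving [8, 1].

[8, 1]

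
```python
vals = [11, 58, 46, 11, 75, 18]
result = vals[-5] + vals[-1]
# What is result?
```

vals has length 6. Negative index -5 maps to positive index 6 + (-5) = 1. vals[1] = 58.
vals has length 6. Negative index -1 maps to positive index 6 + (-1) = 5. vals[5] = 18.
Sum: 58 + 18 = 76.

76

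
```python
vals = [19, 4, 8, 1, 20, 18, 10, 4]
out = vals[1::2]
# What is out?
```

vals has length 8. The slice vals[1::2] selects indices [1, 3, 5, 7] (1->4, 3->1, 5->18, 7->4), giving [4, 1, 18, 4].

[4, 1, 18, 4]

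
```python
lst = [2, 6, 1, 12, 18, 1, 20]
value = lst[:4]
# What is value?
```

lst has length 7. The slice lst[:4] selects indices [0, 1, 2, 3] (0->2, 1->6, 2->1, 3->12), giving [2, 6, 1, 12].

[2, 6, 1, 12]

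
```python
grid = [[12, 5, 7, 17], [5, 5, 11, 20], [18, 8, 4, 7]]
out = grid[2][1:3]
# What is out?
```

grid[2] = [18, 8, 4, 7]. grid[2] has length 4. The slice grid[2][1:3] selects indices [1, 2] (1->8, 2->4), giving [8, 4].

[8, 4]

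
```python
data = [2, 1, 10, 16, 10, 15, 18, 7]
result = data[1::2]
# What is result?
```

data has length 8. The slice data[1::2] selects indices [1, 3, 5, 7] (1->1, 3->16, 5->15, 7->7), giving [1, 16, 15, 7].

[1, 16, 15, 7]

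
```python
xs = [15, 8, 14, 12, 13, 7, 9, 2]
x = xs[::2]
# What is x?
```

xs has length 8. The slice xs[::2] selects indices [0, 2, 4, 6] (0->15, 2->14, 4->13, 6->9), giving [15, 14, 13, 9].

[15, 14, 13, 9]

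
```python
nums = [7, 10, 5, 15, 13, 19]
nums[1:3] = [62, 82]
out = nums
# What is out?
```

nums starts as [7, 10, 5, 15, 13, 19] (length 6). The slice nums[1:3] covers indices [1, 2] with values [10, 5]. Replacing that slice with [62, 82] (same length) produces [7, 62, 82, 15, 13, 19].

[7, 62, 82, 15, 13, 19]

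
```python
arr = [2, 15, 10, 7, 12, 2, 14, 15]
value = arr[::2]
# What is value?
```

arr has length 8. The slice arr[::2] selects indices [0, 2, 4, 6] (0->2, 2->10, 4->12, 6->14), giving [2, 10, 12, 14].

[2, 10, 12, 14]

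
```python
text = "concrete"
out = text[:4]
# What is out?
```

text has length 8. The slice text[:4] selects indices [0, 1, 2, 3] (0->'c', 1->'o', 2->'n', 3->'c'), giving 'conc'.

'conc'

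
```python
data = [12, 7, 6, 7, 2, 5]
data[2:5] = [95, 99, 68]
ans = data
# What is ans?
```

data starts as [12, 7, 6, 7, 2, 5] (length 6). The slice data[2:5] covers indices [2, 3, 4] with values [6, 7, 2]. Replacing that slice with [95, 99, 68] (same length) produces [12, 7, 95, 99, 68, 5].

[12, 7, 95, 99, 68, 5]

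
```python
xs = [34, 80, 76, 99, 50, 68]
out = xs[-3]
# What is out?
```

xs has length 6. Negative index -3 maps to positive index 6 + (-3) = 3. xs[3] = 99.

99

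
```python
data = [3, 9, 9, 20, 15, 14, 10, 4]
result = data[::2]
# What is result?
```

data has length 8. The slice data[::2] selects indices [0, 2, 4, 6] (0->3, 2->9, 4->15, 6->10), giving [3, 9, 15, 10].

[3, 9, 15, 10]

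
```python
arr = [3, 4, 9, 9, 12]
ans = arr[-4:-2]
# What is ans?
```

arr has length 5. The slice arr[-4:-2] selects indices [1, 2] (1->4, 2->9), giving [4, 9].

[4, 9]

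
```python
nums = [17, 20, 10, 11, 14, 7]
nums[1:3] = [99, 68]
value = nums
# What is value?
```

nums starts as [17, 20, 10, 11, 14, 7] (length 6). The slice nums[1:3] covers indices [1, 2] with values [20, 10]. Replacing that slice with [99, 68] (same length) produces [17, 99, 68, 11, 14, 7].

[17, 99, 68, 11, 14, 7]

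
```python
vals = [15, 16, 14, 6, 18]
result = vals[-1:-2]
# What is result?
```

vals has length 5. The slice vals[-1:-2] resolves to an empty index range, so the result is [].

[]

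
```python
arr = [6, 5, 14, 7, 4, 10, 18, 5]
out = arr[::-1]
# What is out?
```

arr has length 8. The slice arr[::-1] selects indices [7, 6, 5, 4, 3, 2, 1, 0] (7->5, 6->18, 5->10, 4->4, 3->7, 2->14, 1->5, 0->6), giving [5, 18, 10, 4, 7, 14, 5, 6].

[5, 18, 10, 4, 7, 14, 5, 6]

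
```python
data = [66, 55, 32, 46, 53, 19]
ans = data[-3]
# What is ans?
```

data has length 6. Negative index -3 maps to positive index 6 + (-3) = 3. data[3] = 46.

46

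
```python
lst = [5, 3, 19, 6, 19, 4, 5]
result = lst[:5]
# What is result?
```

lst has length 7. The slice lst[:5] selects indices [0, 1, 2, 3, 4] (0->5, 1->3, 2->19, 3->6, 4->19), giving [5, 3, 19, 6, 19].

[5, 3, 19, 6, 19]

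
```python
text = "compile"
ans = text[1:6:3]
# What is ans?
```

text has length 7. The slice text[1:6:3] selects indices [1, 4] (1->'o', 4->'i'), giving 'oi'.

'oi'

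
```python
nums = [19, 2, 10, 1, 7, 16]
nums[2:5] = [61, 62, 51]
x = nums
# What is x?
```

nums starts as [19, 2, 10, 1, 7, 16] (length 6). The slice nums[2:5] covers indices [2, 3, 4] with values [10, 1, 7]. Replacing that slice with [61, 62, 51] (same length) produces [19, 2, 61, 62, 51, 16].

[19, 2, 61, 62, 51, 16]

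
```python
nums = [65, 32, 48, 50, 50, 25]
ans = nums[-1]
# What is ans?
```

nums has length 6. Negative index -1 maps to positive index 6 + (-1) = 5. nums[5] = 25.

25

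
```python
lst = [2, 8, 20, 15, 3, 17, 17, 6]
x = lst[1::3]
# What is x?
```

lst has length 8. The slice lst[1::3] selects indices [1, 4, 7] (1->8, 4->3, 7->6), giving [8, 3, 6].

[8, 3, 6]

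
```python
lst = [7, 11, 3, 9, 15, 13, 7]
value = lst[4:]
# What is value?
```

lst has length 7. The slice lst[4:] selects indices [4, 5, 6] (4->15, 5->13, 6->7), giving [15, 13, 7].

[15, 13, 7]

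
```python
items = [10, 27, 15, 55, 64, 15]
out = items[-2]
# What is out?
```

items has length 6. Negative index -2 maps to positive index 6 + (-2) = 4. items[4] = 64.

64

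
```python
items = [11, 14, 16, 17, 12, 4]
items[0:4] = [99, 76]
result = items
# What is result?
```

items starts as [11, 14, 16, 17, 12, 4] (length 6). The slice items[0:4] covers indices [0, 1, 2, 3] with values [11, 14, 16, 17]. Replacing that slice with [99, 76] (different length) produces [99, 76, 12, 4].

[99, 76, 12, 4]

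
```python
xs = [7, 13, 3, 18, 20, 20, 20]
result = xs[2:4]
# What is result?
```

xs has length 7. The slice xs[2:4] selects indices [2, 3] (2->3, 3->18), giving [3, 18].

[3, 18]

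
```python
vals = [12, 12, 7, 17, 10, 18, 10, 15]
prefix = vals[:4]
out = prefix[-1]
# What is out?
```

vals has length 8. The slice vals[:4] selects indices [0, 1, 2, 3] (0->12, 1->12, 2->7, 3->17), giving [12, 12, 7, 17]. So prefix = [12, 12, 7, 17]. Then prefix[-1] = 17.

17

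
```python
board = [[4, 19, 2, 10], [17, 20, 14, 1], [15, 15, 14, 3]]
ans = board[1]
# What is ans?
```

board has 3 rows. Row 1 is [17, 20, 14, 1].

[17, 20, 14, 1]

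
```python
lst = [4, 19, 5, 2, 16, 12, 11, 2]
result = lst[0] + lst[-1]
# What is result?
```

lst has length 8. lst[0] = 4.
lst has length 8. Negative index -1 maps to positive index 8 + (-1) = 7. lst[7] = 2.
Sum: 4 + 2 = 6.

6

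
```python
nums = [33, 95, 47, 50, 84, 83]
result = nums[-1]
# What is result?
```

nums has length 6. Negative index -1 maps to positive index 6 + (-1) = 5. nums[5] = 83.

83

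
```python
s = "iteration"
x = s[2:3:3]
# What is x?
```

s has length 9. The slice s[2:3:3] selects indices [2] (2->'e'), giving 'e'.

'e'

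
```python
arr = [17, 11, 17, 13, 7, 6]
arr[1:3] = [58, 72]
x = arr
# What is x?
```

arr starts as [17, 11, 17, 13, 7, 6] (length 6). The slice arr[1:3] covers indices [1, 2] with values [11, 17]. Replacing that slice with [58, 72] (same length) produces [17, 58, 72, 13, 7, 6].

[17, 58, 72, 13, 7, 6]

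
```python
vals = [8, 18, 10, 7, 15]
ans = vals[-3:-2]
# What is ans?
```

vals has length 5. The slice vals[-3:-2] selects indices [2] (2->10), giving [10].

[10]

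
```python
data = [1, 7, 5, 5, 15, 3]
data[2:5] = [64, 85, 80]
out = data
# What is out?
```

data starts as [1, 7, 5, 5, 15, 3] (length 6). The slice data[2:5] covers indices [2, 3, 4] with values [5, 5, 15]. Replacing that slice with [64, 85, 80] (same length) produces [1, 7, 64, 85, 80, 3].

[1, 7, 64, 85, 80, 3]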